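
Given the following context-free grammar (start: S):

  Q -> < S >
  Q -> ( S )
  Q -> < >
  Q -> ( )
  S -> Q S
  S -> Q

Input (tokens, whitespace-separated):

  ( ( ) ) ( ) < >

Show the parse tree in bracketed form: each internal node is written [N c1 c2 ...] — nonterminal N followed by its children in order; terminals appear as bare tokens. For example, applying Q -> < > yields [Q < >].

[S [Q ( [S [Q ( )]] )] [S [Q ( )] [S [Q < >]]]]

S
Q S
( S ) S
( Q ) S
( ( ) ) S
( ( ) ) Q S
( ( ) ) ( ) S
( ( ) ) ( ) Q
( ( ) ) ( ) < >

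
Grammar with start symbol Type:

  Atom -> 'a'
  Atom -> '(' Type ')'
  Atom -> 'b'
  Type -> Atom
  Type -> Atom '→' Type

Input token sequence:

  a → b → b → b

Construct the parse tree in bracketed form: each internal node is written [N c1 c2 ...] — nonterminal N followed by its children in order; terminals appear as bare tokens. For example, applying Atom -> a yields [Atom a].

[Type [Atom a] → [Type [Atom b] → [Type [Atom b] → [Type [Atom b]]]]]

Type
Atom → Type
a → Type
a → Atom → Type
a → b → Type
a → b → Atom → Type
a → b → b → Type
a → b → b → Atom
a → b → b → b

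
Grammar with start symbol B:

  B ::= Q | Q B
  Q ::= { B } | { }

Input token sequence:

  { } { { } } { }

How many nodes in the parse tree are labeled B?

[B [Q { }] [B [Q { [B [Q { }]] }] [B [Q { }]]]]

4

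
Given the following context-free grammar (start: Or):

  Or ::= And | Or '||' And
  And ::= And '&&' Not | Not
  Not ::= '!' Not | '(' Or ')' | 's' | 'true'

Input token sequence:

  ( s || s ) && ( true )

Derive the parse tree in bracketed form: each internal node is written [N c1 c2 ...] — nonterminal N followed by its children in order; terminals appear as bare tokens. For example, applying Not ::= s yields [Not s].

[Or [And [And [Not ( [Or [Or [And [Not s]]] || [And [Not s]]] )]] && [Not ( [Or [And [Not true]]] )]]]

Or
And
And && Not
Not && Not
( Or ) && Not
( Or || And ) && Not
( And || And ) && Not
( Not || And ) && Not
( s || And ) && Not
( s || Not ) && Not
( s || s ) && Not
( s || s ) && ( Or )
( s || s ) && ( And )
( s || s ) && ( Not )
( s || s ) && ( true )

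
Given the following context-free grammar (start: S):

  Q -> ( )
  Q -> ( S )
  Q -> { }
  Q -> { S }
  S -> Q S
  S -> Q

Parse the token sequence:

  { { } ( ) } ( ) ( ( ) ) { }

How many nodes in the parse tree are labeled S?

[S [Q { [S [Q { }] [S [Q ( )]]] }] [S [Q ( )] [S [Q ( [S [Q ( )]] )] [S [Q { }]]]]]

7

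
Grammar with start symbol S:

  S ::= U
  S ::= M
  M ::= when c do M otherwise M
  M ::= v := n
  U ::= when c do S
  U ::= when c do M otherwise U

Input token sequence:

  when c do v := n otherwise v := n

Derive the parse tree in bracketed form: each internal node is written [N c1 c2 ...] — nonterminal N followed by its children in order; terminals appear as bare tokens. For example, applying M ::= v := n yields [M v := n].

[S [M when c do [M v := n] otherwise [M v := n]]]

S
M
when c do M otherwise M
when c do v := n otherwise M
when c do v := n otherwise v := n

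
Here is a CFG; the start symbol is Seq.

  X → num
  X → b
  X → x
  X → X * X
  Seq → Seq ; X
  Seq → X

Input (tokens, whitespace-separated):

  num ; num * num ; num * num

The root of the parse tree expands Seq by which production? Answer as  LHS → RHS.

Seq → Seq ; X

[Seq [Seq [Seq [X num]] ; [X [X num] * [X num]]] ; [X [X num] * [X num]]]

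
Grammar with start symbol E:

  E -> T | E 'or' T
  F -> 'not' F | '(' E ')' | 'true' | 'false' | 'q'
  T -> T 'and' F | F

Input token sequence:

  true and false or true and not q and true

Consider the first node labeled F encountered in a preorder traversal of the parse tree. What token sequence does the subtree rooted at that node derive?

true

[E [E [T [T [F true]] and [F false]]] or [T [T [T [F true]] and [F not [F q]]] and [F true]]]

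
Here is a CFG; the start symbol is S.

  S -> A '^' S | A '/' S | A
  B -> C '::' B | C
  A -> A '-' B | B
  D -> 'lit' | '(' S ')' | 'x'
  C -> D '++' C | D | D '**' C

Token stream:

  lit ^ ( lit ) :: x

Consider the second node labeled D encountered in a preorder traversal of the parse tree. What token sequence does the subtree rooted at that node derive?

( lit )

[S [A [B [C [D lit]]]] ^ [S [A [B [C [D ( [S [A [B [C [D lit]]]]] )]] :: [B [C [D x]]]]]]]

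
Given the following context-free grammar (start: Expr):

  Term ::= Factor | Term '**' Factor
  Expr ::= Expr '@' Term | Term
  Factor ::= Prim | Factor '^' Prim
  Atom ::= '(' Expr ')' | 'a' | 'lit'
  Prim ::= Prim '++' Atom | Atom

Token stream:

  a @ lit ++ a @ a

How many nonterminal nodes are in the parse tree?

[Expr [Expr [Expr [Term [Factor [Prim [Atom a]]]]] @ [Term [Factor [Prim [Prim [Atom lit]] ++ [Atom a]]]]] @ [Term [Factor [Prim [Atom a]]]]]

17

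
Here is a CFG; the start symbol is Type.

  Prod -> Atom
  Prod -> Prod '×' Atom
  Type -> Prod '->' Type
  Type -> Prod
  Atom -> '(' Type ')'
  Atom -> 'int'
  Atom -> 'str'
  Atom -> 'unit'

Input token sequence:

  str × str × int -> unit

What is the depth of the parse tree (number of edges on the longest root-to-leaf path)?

5

[Type [Prod [Prod [Prod [Atom str]] × [Atom str]] × [Atom int]] -> [Type [Prod [Atom unit]]]]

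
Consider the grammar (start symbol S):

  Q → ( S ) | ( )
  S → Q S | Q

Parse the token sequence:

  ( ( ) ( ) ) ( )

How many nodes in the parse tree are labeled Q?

[S [Q ( [S [Q ( )] [S [Q ( )]]] )] [S [Q ( )]]]

4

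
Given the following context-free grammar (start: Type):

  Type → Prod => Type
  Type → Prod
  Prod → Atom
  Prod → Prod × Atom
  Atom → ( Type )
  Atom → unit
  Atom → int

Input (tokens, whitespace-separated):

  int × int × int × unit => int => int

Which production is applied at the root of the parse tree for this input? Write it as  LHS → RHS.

[Type [Prod [Prod [Prod [Prod [Atom int]] × [Atom int]] × [Atom int]] × [Atom unit]] => [Type [Prod [Atom int]] => [Type [Prod [Atom int]]]]]

Type → Prod => Type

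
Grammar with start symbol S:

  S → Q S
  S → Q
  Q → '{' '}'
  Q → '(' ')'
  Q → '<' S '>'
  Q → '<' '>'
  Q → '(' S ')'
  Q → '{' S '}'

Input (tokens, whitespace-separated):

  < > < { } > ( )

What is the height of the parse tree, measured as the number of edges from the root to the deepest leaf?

[S [Q < >] [S [Q < [S [Q { }]] >] [S [Q ( )]]]]

5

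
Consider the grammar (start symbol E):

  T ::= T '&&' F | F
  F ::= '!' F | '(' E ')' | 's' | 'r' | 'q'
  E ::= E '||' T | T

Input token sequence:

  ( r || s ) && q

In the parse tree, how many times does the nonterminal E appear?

[E [T [T [F ( [E [E [T [F r]]] || [T [F s]]] )]] && [F q]]]

3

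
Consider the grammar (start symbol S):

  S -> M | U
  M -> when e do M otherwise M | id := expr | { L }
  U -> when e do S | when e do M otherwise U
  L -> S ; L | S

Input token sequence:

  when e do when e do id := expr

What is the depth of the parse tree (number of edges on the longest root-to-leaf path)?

[S [U when e do [S [U when e do [S [M id := expr]]]]]]

6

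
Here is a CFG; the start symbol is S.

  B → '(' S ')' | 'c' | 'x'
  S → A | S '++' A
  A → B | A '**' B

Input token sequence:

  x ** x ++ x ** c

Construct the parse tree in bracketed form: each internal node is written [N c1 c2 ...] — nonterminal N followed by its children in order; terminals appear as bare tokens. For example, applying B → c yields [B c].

S
S ++ A
A ++ A
A ** B ++ A
B ** B ++ A
x ** B ++ A
x ** x ++ A
x ** x ++ A ** B
x ** x ++ B ** B
x ** x ++ x ** B
x ** x ++ x ** c

[S [S [A [A [B x]] ** [B x]]] ++ [A [A [B x]] ** [B c]]]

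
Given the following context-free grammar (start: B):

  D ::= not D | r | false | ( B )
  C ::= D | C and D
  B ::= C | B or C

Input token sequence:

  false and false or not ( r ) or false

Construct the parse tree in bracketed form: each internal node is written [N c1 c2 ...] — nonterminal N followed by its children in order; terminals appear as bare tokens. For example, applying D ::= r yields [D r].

B
B or C
B or C or C
C or C or C
C and D or C or C
D and D or C or C
false and D or C or C
false and false or C or C
false and false or D or C
false and false or not D or C
false and false or not ( B ) or C
false and false or not ( C ) or C
false and false or not ( D ) or C
false and false or not ( r ) or C
false and false or not ( r ) or D
false and false or not ( r ) or false

[B [B [B [C [C [D false]] and [D false]]] or [C [D not [D ( [B [C [D r]]] )]]]] or [C [D false]]]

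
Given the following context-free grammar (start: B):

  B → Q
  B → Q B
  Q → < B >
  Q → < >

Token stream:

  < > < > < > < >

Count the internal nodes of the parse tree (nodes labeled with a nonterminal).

[B [Q < >] [B [Q < >] [B [Q < >] [B [Q < >]]]]]

8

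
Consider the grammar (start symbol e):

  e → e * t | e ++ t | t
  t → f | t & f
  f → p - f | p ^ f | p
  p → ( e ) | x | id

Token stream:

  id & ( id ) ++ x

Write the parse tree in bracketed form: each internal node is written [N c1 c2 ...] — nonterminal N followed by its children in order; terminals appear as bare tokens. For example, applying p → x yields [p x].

[e [e [t [t [f [p id]]] & [f [p ( [e [t [f [p id]]]] )]]]] ++ [t [f [p x]]]]

e
e ++ t
t ++ t
t & f ++ t
f & f ++ t
p & f ++ t
id & f ++ t
id & p ++ t
id & ( e ) ++ t
id & ( t ) ++ t
id & ( f ) ++ t
id & ( p ) ++ t
id & ( id ) ++ t
id & ( id ) ++ f
id & ( id ) ++ p
id & ( id ) ++ x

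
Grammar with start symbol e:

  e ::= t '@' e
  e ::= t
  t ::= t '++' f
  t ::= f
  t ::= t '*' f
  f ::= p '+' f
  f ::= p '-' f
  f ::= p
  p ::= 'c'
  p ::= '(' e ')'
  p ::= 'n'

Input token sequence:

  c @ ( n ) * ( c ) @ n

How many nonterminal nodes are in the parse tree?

[e [t [f [p c]]] @ [e [t [t [f [p ( [e [t [f [p n]]]] )]]] * [f [p ( [e [t [f [p c]]]] )]]] @ [e [t [f [p n]]]]]]

23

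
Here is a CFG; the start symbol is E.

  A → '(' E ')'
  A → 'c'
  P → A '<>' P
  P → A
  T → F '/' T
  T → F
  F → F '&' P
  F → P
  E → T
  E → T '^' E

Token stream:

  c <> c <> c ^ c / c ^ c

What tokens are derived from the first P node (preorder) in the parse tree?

c <> c <> c

[E [T [F [P [A c] <> [P [A c] <> [P [A c]]]]]] ^ [E [T [F [P [A c]]] / [T [F [P [A c]]]]] ^ [E [T [F [P [A c]]]]]]]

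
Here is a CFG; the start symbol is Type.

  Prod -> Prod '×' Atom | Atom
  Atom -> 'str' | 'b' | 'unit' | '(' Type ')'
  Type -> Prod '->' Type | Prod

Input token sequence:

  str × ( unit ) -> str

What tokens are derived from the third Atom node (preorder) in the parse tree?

unit

[Type [Prod [Prod [Atom str]] × [Atom ( [Type [Prod [Atom unit]]] )]] -> [Type [Prod [Atom str]]]]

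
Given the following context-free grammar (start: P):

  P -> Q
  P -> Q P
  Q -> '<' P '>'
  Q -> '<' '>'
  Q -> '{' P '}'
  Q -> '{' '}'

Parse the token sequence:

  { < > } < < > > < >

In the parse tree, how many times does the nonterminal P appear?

5

[P [Q { [P [Q < >]] }] [P [Q < [P [Q < >]] >] [P [Q < >]]]]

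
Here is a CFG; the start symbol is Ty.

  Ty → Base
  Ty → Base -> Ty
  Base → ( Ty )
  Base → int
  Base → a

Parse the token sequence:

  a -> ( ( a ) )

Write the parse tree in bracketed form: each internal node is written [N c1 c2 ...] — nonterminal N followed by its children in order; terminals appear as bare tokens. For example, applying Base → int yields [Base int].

Ty
Base -> Ty
a -> Ty
a -> Base
a -> ( Ty )
a -> ( Base )
a -> ( ( Ty ) )
a -> ( ( Base ) )
a -> ( ( a ) )

[Ty [Base a] -> [Ty [Base ( [Ty [Base ( [Ty [Base a]] )]] )]]]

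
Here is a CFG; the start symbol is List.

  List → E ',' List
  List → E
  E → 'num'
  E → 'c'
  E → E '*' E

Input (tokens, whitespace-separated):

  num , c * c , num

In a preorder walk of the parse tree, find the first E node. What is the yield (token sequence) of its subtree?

[List [E num] , [List [E [E c] * [E c]] , [List [E num]]]]

num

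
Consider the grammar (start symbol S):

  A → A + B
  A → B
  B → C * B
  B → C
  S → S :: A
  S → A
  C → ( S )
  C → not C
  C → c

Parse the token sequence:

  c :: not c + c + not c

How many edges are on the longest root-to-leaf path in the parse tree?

[S [S [A [B [C c]]]] :: [A [A [A [B [C not [C c]]]] + [B [C c]]] + [B [C not [C c]]]]]

7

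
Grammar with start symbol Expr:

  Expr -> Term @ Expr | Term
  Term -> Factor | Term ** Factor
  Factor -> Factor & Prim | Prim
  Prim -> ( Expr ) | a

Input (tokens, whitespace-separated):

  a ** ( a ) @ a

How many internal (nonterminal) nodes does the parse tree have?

15

[Expr [Term [Term [Factor [Prim a]]] ** [Factor [Prim ( [Expr [Term [Factor [Prim a]]]] )]]] @ [Expr [Term [Factor [Prim a]]]]]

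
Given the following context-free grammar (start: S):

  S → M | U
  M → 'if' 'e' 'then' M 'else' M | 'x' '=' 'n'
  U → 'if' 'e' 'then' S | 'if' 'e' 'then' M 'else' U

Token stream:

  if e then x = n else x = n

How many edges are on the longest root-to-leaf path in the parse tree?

3

[S [M if e then [M x = n] else [M x = n]]]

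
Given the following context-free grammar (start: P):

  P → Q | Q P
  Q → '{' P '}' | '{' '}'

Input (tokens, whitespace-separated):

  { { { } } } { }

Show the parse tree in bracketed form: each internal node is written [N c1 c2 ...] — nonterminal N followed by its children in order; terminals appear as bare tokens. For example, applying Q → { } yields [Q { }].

[P [Q { [P [Q { [P [Q { }]] }]] }] [P [Q { }]]]

P
Q P
{ P } P
{ Q } P
{ { P } } P
{ { Q } } P
{ { { } } } P
{ { { } } } Q
{ { { } } } { }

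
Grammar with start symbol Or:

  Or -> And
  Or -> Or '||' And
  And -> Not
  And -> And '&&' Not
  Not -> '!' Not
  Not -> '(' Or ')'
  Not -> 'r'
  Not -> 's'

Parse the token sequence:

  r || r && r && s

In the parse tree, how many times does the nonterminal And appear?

4

[Or [Or [And [Not r]]] || [And [And [And [Not r]] && [Not r]] && [Not s]]]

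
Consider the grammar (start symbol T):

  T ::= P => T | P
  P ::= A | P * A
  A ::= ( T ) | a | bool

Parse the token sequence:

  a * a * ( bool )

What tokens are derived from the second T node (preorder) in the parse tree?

[T [P [P [P [A a]] * [A a]] * [A ( [T [P [A bool]]] )]]]

bool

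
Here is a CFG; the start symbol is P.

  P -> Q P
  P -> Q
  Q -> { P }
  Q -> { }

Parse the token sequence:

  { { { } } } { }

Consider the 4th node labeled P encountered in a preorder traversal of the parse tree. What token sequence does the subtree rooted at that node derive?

{ }

[P [Q { [P [Q { [P [Q { }]] }]] }] [P [Q { }]]]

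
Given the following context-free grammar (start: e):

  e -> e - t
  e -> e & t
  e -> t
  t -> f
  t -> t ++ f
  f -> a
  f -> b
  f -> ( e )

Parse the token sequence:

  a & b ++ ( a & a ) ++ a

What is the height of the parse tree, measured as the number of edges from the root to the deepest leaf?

[e [e [t [f a]]] & [t [t [t [f b]] ++ [f ( [e [e [t [f a]]] & [t [f a]]] )]] ++ [f a]]]

8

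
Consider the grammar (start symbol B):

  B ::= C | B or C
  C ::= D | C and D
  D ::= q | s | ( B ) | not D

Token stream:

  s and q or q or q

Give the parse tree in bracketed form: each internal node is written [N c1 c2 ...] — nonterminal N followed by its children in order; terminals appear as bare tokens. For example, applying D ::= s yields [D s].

B
B or C
B or C or C
C or C or C
C and D or C or C
D and D or C or C
s and D or C or C
s and q or C or C
s and q or D or C
s and q or q or C
s and q or q or D
s and q or q or q

[B [B [B [C [C [D s]] and [D q]]] or [C [D q]]] or [C [D q]]]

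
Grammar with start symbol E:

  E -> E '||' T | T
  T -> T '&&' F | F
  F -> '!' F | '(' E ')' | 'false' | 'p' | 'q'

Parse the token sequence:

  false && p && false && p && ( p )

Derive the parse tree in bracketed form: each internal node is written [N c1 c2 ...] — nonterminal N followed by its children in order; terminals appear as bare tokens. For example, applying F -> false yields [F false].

E
T
T && F
T && F && F
T && F && F && F
T && F && F && F && F
F && F && F && F && F
false && F && F && F && F
false && p && F && F && F
false && p && false && F && F
false && p && false && p && F
false && p && false && p && ( E )
false && p && false && p && ( T )
false && p && false && p && ( F )
false && p && false && p && ( p )

[E [T [T [T [T [T [F false]] && [F p]] && [F false]] && [F p]] && [F ( [E [T [F p]]] )]]]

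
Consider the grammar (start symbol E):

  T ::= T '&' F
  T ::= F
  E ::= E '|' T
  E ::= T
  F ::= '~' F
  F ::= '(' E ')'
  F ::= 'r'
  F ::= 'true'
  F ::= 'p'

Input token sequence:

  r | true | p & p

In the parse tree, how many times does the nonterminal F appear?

4

[E [E [E [T [F r]]] | [T [F true]]] | [T [T [F p]] & [F p]]]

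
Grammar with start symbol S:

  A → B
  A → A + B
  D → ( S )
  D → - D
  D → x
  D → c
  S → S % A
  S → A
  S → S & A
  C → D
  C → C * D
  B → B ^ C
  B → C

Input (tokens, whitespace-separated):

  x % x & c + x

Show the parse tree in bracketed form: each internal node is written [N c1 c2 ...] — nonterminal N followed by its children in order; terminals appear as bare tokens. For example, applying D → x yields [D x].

[S [S [S [A [B [C [D x]]]]] % [A [B [C [D x]]]]] & [A [A [B [C [D c]]]] + [B [C [D x]]]]]

S
S & A
S % A & A
A % A & A
B % A & A
C % A & A
D % A & A
x % A & A
x % B & A
x % C & A
x % D & A
x % x & A
x % x & A + B
x % x & B + B
x % x & C + B
x % x & D + B
x % x & c + B
x % x & c + C
x % x & c + D
x % x & c + x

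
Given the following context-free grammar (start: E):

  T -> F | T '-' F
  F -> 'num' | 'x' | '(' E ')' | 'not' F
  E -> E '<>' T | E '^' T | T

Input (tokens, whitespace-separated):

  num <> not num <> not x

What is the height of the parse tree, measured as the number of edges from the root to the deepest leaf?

5

[E [E [E [T [F num]]] <> [T [F not [F num]]]] <> [T [F not [F x]]]]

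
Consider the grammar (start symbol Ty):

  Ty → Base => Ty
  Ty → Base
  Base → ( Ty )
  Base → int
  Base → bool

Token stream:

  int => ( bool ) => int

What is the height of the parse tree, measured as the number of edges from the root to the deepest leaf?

[Ty [Base int] => [Ty [Base ( [Ty [Base bool]] )] => [Ty [Base int]]]]

5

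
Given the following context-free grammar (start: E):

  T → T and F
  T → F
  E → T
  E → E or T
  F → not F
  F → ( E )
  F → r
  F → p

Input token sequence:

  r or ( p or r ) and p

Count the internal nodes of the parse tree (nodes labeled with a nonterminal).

[E [E [T [F r]]] or [T [T [F ( [E [E [T [F p]]] or [T [F r]]] )]] and [F p]]]

14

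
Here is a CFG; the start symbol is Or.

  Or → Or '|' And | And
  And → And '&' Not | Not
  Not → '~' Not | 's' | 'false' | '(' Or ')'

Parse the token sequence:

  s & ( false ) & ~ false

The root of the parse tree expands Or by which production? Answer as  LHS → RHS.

[Or [And [And [And [Not s]] & [Not ( [Or [And [Not false]]] )]] & [Not ~ [Not false]]]]

Or → And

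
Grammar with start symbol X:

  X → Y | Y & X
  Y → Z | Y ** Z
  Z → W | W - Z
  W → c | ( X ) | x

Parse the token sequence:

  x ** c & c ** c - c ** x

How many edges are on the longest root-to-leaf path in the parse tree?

[X [Y [Y [Z [W x]]] ** [Z [W c]]] & [X [Y [Y [Y [Z [W c]]] ** [Z [W c] - [Z [W c]]]] ** [Z [W x]]]]]

7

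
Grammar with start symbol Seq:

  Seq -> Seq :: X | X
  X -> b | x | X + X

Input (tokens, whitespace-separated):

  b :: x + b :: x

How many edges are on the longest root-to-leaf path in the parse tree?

[Seq [Seq [Seq [X b]] :: [X [X x] + [X b]]] :: [X x]]

4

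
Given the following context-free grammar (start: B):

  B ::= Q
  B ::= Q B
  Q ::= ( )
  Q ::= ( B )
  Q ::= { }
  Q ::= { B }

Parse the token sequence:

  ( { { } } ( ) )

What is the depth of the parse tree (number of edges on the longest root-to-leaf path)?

[B [Q ( [B [Q { [B [Q { }]] }] [B [Q ( )]]] )]]

6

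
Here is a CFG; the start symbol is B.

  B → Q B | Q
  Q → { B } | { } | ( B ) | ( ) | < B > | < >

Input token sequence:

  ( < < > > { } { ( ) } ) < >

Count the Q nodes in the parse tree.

7

[B [Q ( [B [Q < [B [Q < >]] >] [B [Q { }] [B [Q { [B [Q ( )]] }]]]] )] [B [Q < >]]]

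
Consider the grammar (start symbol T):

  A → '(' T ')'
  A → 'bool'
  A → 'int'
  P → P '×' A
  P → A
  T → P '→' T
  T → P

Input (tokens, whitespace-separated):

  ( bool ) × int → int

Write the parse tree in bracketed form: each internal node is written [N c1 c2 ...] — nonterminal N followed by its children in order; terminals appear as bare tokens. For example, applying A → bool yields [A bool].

T
P → T
P × A → T
A × A → T
( T ) × A → T
( P ) × A → T
( A ) × A → T
( bool ) × A → T
( bool ) × int → T
( bool ) × int → P
( bool ) × int → A
( bool ) × int → int

[T [P [P [A ( [T [P [A bool]]] )]] × [A int]] → [T [P [A int]]]]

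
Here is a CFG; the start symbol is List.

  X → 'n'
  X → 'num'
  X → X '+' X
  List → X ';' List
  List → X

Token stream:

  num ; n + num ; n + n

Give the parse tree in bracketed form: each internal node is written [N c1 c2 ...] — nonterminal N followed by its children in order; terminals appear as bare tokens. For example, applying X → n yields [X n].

List
X ; List
num ; List
num ; X ; List
num ; X + X ; List
num ; n + X ; List
num ; n + num ; List
num ; n + num ; X
num ; n + num ; X + X
num ; n + num ; n + X
num ; n + num ; n + n

[List [X num] ; [List [X [X n] + [X num]] ; [List [X [X n] + [X n]]]]]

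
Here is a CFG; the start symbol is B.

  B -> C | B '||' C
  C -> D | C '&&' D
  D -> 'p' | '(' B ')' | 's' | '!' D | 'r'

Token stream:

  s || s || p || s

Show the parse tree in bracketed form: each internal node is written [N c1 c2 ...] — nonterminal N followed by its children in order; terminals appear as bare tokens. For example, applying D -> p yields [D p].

[B [B [B [B [C [D s]]] || [C [D s]]] || [C [D p]]] || [C [D s]]]

B
B || C
B || C || C
B || C || C || C
C || C || C || C
D || C || C || C
s || C || C || C
s || D || C || C
s || s || C || C
s || s || D || C
s || s || p || C
s || s || p || D
s || s || p || s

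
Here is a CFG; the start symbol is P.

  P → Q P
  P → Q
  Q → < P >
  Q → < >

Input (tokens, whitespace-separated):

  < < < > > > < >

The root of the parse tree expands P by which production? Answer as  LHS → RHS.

P → Q P

[P [Q < [P [Q < [P [Q < >]] >]] >] [P [Q < >]]]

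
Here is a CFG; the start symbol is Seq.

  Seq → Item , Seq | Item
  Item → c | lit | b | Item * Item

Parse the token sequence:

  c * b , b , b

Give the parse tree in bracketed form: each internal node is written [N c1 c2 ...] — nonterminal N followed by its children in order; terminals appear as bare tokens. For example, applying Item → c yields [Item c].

[Seq [Item [Item c] * [Item b]] , [Seq [Item b] , [Seq [Item b]]]]

Seq
Item , Seq
Item * Item , Seq
c * Item , Seq
c * b , Seq
c * b , Item , Seq
c * b , b , Seq
c * b , b , Item
c * b , b , b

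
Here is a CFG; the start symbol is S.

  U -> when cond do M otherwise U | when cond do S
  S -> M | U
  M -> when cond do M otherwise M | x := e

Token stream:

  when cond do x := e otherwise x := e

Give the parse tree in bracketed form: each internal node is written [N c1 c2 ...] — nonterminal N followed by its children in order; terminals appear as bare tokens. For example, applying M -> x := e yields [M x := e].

[S [M when cond do [M x := e] otherwise [M x := e]]]

S
M
when cond do M otherwise M
when cond do x := e otherwise M
when cond do x := e otherwise x := e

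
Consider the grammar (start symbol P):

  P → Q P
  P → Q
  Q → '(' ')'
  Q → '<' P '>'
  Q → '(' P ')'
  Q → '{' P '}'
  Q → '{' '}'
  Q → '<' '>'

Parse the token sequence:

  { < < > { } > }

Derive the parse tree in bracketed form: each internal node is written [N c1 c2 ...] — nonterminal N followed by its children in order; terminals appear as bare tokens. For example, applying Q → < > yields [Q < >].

P
Q
{ P }
{ Q }
{ < P > }
{ < Q P > }
{ < < > P > }
{ < < > Q > }
{ < < > { } > }

[P [Q { [P [Q < [P [Q < >] [P [Q { }]]] >]] }]]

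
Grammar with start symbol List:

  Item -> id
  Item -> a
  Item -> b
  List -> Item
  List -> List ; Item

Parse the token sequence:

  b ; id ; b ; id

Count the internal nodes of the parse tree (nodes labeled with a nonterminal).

[List [List [List [List [Item b]] ; [Item id]] ; [Item b]] ; [Item id]]

8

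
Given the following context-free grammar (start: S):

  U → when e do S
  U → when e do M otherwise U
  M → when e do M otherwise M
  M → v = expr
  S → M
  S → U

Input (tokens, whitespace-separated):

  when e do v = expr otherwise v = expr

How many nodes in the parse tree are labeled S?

[S [M when e do [M v = expr] otherwise [M v = expr]]]

1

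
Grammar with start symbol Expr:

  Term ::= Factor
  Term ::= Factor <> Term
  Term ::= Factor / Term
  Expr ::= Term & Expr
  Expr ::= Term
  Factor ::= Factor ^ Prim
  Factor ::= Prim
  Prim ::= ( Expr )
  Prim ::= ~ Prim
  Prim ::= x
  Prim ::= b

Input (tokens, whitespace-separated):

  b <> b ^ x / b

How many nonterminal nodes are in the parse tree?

12

[Expr [Term [Factor [Prim b]] <> [Term [Factor [Factor [Prim b]] ^ [Prim x]] / [Term [Factor [Prim b]]]]]]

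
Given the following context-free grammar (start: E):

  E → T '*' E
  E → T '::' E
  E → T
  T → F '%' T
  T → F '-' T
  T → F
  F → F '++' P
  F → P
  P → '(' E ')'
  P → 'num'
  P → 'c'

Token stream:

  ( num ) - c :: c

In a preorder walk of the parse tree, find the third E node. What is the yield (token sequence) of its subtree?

c

[E [T [F [P ( [E [T [F [P num]]]] )]] - [T [F [P c]]]] :: [E [T [F [P c]]]]]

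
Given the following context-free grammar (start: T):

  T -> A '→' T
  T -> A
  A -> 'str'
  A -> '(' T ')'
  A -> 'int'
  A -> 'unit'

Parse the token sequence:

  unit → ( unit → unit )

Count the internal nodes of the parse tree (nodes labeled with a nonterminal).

[T [A unit] → [T [A ( [T [A unit] → [T [A unit]]] )]]]

8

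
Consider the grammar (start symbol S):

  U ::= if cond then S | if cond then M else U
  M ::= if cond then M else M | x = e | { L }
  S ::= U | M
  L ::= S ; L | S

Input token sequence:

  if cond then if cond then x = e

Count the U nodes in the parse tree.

[S [U if cond then [S [U if cond then [S [M x = e]]]]]]

2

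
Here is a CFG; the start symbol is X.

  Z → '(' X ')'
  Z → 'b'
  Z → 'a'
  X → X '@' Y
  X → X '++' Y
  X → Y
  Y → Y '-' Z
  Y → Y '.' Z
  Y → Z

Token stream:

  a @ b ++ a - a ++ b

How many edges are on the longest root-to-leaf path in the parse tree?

[X [X [X [X [Y [Z a]]] @ [Y [Z b]]] ++ [Y [Y [Z a]] - [Z a]]] ++ [Y [Z b]]]

6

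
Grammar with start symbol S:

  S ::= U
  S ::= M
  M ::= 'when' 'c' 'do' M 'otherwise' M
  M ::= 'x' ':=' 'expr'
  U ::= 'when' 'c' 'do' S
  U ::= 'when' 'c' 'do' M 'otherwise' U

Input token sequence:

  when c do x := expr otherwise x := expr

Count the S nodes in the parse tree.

1

[S [M when c do [M x := expr] otherwise [M x := expr]]]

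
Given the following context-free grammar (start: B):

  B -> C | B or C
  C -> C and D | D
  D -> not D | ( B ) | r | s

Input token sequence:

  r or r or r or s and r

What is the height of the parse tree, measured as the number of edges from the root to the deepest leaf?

[B [B [B [B [C [D r]]] or [C [D r]]] or [C [D r]]] or [C [C [D s]] and [D r]]]

6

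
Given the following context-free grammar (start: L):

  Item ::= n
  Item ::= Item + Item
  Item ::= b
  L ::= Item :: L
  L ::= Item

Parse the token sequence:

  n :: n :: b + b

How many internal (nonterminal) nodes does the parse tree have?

8

[L [Item n] :: [L [Item n] :: [L [Item [Item b] + [Item b]]]]]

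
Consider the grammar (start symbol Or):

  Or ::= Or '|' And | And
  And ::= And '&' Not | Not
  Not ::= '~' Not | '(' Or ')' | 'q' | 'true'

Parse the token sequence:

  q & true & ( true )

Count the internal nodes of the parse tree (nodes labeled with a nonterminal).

[Or [And [And [And [Not q]] & [Not true]] & [Not ( [Or [And [Not true]]] )]]]

10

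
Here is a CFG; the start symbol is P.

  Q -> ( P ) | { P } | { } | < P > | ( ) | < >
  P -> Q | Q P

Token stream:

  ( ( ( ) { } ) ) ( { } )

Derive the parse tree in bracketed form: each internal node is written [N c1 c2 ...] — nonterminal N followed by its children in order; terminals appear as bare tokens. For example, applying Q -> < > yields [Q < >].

P
Q P
( P ) P
( Q ) P
( ( P ) ) P
( ( Q P ) ) P
( ( ( ) P ) ) P
( ( ( ) Q ) ) P
( ( ( ) { } ) ) P
( ( ( ) { } ) ) Q
( ( ( ) { } ) ) ( P )
( ( ( ) { } ) ) ( Q )
( ( ( ) { } ) ) ( { } )

[P [Q ( [P [Q ( [P [Q ( )] [P [Q { }]]] )]] )] [P [Q ( [P [Q { }]] )]]]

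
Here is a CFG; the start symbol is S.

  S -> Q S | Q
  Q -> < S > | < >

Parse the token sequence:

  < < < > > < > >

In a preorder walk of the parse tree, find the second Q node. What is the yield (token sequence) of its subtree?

< < > >

[S [Q < [S [Q < [S [Q < >]] >] [S [Q < >]]] >]]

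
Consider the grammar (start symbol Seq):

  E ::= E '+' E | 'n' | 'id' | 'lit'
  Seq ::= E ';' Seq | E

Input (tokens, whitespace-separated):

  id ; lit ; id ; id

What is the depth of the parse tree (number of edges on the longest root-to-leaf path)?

5

[Seq [E id] ; [Seq [E lit] ; [Seq [E id] ; [Seq [E id]]]]]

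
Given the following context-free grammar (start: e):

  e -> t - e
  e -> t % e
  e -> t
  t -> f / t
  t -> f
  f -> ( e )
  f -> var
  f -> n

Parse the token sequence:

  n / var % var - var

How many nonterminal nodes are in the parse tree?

[e [t [f n] / [t [f var]]] % [e [t [f var]] - [e [t [f var]]]]]

11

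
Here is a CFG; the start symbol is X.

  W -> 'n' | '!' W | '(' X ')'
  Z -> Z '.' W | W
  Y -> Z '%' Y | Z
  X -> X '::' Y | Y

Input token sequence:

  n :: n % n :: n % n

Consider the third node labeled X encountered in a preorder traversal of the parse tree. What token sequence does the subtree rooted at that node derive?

n

[X [X [X [Y [Z [W n]]]] :: [Y [Z [W n]] % [Y [Z [W n]]]]] :: [Y [Z [W n]] % [Y [Z [W n]]]]]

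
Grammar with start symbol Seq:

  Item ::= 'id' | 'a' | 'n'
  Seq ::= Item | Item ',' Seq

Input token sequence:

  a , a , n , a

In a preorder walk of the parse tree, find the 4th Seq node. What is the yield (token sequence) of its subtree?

a

[Seq [Item a] , [Seq [Item a] , [Seq [Item n] , [Seq [Item a]]]]]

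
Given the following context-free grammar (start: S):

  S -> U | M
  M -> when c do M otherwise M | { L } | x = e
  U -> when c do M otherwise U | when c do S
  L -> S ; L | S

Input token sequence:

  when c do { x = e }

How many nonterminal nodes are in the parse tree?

[S [U when c do [S [M { [L [S [M x = e]]] }]]]]

7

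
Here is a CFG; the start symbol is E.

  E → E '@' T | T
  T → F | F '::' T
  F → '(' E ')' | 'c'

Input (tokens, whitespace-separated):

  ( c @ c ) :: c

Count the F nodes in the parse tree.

[E [T [F ( [E [E [T [F c]]] @ [T [F c]]] )] :: [T [F c]]]]

4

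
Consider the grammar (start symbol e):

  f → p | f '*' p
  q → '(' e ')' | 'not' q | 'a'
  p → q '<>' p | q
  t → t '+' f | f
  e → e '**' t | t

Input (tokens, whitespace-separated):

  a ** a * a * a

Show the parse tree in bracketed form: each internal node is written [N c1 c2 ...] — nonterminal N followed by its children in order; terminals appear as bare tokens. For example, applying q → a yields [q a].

e
e ** t
t ** t
f ** t
p ** t
q ** t
a ** t
a ** f
a ** f * p
a ** f * p * p
a ** p * p * p
a ** q * p * p
a ** a * p * p
a ** a * q * p
a ** a * a * p
a ** a * a * q
a ** a * a * a

[e [e [t [f [p [q a]]]]] ** [t [f [f [f [p [q a]]] * [p [q a]]] * [p [q a]]]]]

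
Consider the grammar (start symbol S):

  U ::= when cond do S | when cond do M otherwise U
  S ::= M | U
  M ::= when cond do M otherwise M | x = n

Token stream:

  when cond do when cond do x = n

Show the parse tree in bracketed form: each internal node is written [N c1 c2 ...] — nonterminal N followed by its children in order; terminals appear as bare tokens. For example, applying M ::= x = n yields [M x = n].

[S [U when cond do [S [U when cond do [S [M x = n]]]]]]

S
U
when cond do S
when cond do U
when cond do when cond do S
when cond do when cond do M
when cond do when cond do x = n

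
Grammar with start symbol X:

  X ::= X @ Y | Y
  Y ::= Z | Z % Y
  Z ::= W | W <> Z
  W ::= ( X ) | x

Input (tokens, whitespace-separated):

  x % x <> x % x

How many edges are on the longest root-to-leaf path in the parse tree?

6

[X [Y [Z [W x]] % [Y [Z [W x] <> [Z [W x]]] % [Y [Z [W x]]]]]]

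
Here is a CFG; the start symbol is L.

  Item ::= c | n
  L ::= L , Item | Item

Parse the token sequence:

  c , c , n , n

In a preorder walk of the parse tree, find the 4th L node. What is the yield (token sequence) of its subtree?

c

[L [L [L [L [Item c]] , [Item c]] , [Item n]] , [Item n]]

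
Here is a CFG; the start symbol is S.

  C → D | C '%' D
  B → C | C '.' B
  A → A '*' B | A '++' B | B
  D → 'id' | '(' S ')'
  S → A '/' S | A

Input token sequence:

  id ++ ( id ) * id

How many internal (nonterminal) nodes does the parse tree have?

[S [A [A [A [B [C [D id]]]] ++ [B [C [D ( [S [A [B [C [D id]]]]] )]]]] * [B [C [D id]]]]]

18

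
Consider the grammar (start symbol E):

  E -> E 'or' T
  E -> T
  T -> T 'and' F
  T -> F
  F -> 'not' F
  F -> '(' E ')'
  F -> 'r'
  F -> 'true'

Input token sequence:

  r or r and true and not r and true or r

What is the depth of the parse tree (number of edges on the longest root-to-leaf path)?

[E [E [E [T [F r]]] or [T [T [T [T [F r]] and [F true]] and [F not [F r]]] and [F true]]] or [T [F r]]]

7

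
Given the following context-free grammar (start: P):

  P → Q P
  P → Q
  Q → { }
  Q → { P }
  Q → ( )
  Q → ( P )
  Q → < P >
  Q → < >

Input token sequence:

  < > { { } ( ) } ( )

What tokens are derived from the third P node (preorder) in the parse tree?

[P [Q < >] [P [Q { [P [Q { }] [P [Q ( )]]] }] [P [Q ( )]]]]

{ } ( )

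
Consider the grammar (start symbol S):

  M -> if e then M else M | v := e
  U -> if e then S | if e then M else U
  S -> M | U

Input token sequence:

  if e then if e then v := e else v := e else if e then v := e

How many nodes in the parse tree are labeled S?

[S [U if e then [M if e then [M v := e] else [M v := e]] else [U if e then [S [M v := e]]]]]

2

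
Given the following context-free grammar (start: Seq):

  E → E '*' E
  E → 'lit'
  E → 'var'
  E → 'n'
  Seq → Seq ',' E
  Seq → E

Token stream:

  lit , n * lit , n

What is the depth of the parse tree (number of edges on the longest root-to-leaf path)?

4

[Seq [Seq [Seq [E lit]] , [E [E n] * [E lit]]] , [E n]]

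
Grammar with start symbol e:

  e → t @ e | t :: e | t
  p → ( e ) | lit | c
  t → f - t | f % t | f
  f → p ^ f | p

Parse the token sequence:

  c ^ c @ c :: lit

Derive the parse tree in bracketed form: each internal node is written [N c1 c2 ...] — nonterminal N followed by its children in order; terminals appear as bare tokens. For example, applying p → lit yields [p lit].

e
t @ e
f @ e
p ^ f @ e
c ^ f @ e
c ^ p @ e
c ^ c @ e
c ^ c @ t :: e
c ^ c @ f :: e
c ^ c @ p :: e
c ^ c @ c :: e
c ^ c @ c :: t
c ^ c @ c :: f
c ^ c @ c :: p
c ^ c @ c :: lit

[e [t [f [p c] ^ [f [p c]]]] @ [e [t [f [p c]]] :: [e [t [f [p lit]]]]]]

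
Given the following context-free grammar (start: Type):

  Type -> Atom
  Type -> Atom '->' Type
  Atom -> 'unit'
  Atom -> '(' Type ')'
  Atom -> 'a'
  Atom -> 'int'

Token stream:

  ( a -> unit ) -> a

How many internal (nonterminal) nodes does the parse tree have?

[Type [Atom ( [Type [Atom a] -> [Type [Atom unit]]] )] -> [Type [Atom a]]]

8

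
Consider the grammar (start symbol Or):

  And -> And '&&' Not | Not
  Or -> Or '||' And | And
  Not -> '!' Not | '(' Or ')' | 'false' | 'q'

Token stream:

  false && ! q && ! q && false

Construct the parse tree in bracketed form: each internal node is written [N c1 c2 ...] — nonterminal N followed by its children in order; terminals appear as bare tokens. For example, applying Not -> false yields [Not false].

Or
And
And && Not
And && Not && Not
And && Not && Not && Not
Not && Not && Not && Not
false && Not && Not && Not
false && ! Not && Not && Not
false && ! q && Not && Not
false && ! q && ! Not && Not
false && ! q && ! q && Not
false && ! q && ! q && false

[Or [And [And [And [And [Not false]] && [Not ! [Not q]]] && [Not ! [Not q]]] && [Not false]]]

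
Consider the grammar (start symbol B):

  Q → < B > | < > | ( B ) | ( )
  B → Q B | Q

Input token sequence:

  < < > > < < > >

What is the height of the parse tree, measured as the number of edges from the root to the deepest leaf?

5

[B [Q < [B [Q < >]] >] [B [Q < [B [Q < >]] >]]]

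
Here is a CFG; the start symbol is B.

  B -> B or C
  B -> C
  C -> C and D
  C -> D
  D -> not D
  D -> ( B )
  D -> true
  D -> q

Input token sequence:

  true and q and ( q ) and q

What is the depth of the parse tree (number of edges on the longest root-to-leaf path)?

[B [C [C [C [C [D true]] and [D q]] and [D ( [B [C [D q]]] )]] and [D q]]]

7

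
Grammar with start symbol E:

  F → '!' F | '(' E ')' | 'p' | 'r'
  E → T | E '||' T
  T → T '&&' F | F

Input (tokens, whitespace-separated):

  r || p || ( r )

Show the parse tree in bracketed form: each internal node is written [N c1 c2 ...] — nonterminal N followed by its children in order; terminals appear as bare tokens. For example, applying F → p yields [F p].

E
E || T
E || T || T
T || T || T
F || T || T
r || T || T
r || F || T
r || p || T
r || p || F
r || p || ( E )
r || p || ( T )
r || p || ( F )
r || p || ( r )

[E [E [E [T [F r]]] || [T [F p]]] || [T [F ( [E [T [F r]]] )]]]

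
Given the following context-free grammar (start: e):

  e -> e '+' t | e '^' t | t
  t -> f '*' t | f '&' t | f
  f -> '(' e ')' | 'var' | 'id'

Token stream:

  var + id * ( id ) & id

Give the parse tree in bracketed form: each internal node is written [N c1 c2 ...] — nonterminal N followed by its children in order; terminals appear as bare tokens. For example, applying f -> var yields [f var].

e
e + t
t + t
f + t
var + t
var + f * t
var + id * t
var + id * f & t
var + id * ( e ) & t
var + id * ( t ) & t
var + id * ( f ) & t
var + id * ( id ) & t
var + id * ( id ) & f
var + id * ( id ) & id

[e [e [t [f var]]] + [t [f id] * [t [f ( [e [t [f id]]] )] & [t [f id]]]]]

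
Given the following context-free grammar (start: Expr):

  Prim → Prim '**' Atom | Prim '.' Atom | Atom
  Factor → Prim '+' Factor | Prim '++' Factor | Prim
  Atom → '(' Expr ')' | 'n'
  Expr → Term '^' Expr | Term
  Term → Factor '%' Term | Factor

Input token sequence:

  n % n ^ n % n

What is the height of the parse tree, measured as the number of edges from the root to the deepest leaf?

7

[Expr [Term [Factor [Prim [Atom n]]] % [Term [Factor [Prim [Atom n]]]]] ^ [Expr [Term [Factor [Prim [Atom n]]] % [Term [Factor [Prim [Atom n]]]]]]]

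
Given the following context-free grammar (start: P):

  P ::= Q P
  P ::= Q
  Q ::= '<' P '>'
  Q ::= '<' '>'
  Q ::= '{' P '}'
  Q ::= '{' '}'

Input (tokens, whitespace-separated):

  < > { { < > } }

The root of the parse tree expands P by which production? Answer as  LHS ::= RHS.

[P [Q < >] [P [Q { [P [Q { [P [Q < >]] }]] }]]]

P ::= Q P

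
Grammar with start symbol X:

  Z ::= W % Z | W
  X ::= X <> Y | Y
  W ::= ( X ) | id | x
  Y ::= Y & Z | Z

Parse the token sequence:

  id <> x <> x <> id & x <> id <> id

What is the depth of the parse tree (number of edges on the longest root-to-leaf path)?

[X [X [X [X [X [X [Y [Z [W id]]]] <> [Y [Z [W x]]]] <> [Y [Z [W x]]]] <> [Y [Y [Z [W id]]] & [Z [W x]]]] <> [Y [Z [W id]]]] <> [Y [Z [W id]]]]

9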